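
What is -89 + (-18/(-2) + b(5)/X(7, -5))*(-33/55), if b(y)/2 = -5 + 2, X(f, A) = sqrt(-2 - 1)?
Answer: -472/5 - 6*I*sqrt(3)/5 ≈ -94.4 - 2.0785*I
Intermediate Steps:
X(f, A) = I*sqrt(3) (X(f, A) = sqrt(-3) = I*sqrt(3))
b(y) = -6 (b(y) = 2*(-5 + 2) = 2*(-3) = -6)
-89 + (-18/(-2) + b(5)/X(7, -5))*(-33/55) = -89 + (-18/(-2) - 6*(-I*sqrt(3)/3))*(-33/55) = -89 + (-18*(-1/2) - (-2)*I*sqrt(3))*(-33*1/55) = -89 + (9 + 2*I*sqrt(3))*(-3/5) = -89 + (-27/5 - 6*I*sqrt(3)/5) = -472/5 - 6*I*sqrt(3)/5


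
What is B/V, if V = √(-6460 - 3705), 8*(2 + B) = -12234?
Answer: 1225*I*√10165/8132 ≈ 15.188*I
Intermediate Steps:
B = -6125/4 (B = -2 + (⅛)*(-12234) = -2 - 6117/4 = -6125/4 ≈ -1531.3)
V = I*√10165 (V = √(-10165) = I*√10165 ≈ 100.82*I)
B/V = -6125*(-I*√10165/10165)/4 = -(-1225)*I*√10165/8132 = 1225*I*√10165/8132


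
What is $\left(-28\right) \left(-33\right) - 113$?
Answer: $811$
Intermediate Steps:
$\left(-28\right) \left(-33\right) - 113 = 924 - 113 = 811$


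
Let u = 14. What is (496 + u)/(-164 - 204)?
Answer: -255/184 ≈ -1.3859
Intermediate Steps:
(496 + u)/(-164 - 204) = (496 + 14)/(-164 - 204) = 510/(-368) = 510*(-1/368) = -255/184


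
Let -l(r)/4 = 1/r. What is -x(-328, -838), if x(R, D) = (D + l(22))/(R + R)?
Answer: -2305/1804 ≈ -1.2777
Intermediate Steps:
l(r) = -4/r
x(R, D) = (-2/11 + D)/(2*R) (x(R, D) = (D - 4/22)/(R + R) = (D - 4*1/22)/((2*R)) = (D - 2/11)*(1/(2*R)) = (-2/11 + D)*(1/(2*R)) = (-2/11 + D)/(2*R))
-x(-328, -838) = -(-2 + 11*(-838))/(22*(-328)) = -(-1)*(-2 - 9218)/(22*328) = -(-1)*(-9220)/(22*328) = -1*2305/1804 = -2305/1804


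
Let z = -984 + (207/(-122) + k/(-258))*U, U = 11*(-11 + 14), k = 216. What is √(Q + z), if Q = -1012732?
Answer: I*√27900288655030/5246 ≈ 1006.9*I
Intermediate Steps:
U = 33 (U = 11*3 = 33)
z = -5600733/5246 (z = -984 + (207/(-122) + 216/(-258))*33 = -984 + (207*(-1/122) + 216*(-1/258))*33 = -984 + (-207/122 - 36/43)*33 = -984 - 13293/5246*33 = -984 - 438669/5246 = -5600733/5246 ≈ -1067.6)
√(Q + z) = √(-1012732 - 5600733/5246) = √(-5318392805/5246) = I*√27900288655030/5246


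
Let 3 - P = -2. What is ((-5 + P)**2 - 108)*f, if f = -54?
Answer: 5832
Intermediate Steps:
P = 5 (P = 3 - 1*(-2) = 3 + 2 = 5)
((-5 + P)**2 - 108)*f = ((-5 + 5)**2 - 108)*(-54) = (0**2 - 108)*(-54) = (0 - 108)*(-54) = -108*(-54) = 5832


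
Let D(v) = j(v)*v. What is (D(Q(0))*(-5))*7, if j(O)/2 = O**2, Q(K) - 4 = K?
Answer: -4480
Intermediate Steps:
Q(K) = 4 + K
j(O) = 2*O**2
D(v) = 2*v**3 (D(v) = (2*v**2)*v = 2*v**3)
(D(Q(0))*(-5))*7 = ((2*(4 + 0)**3)*(-5))*7 = ((2*4**3)*(-5))*7 = ((2*64)*(-5))*7 = (128*(-5))*7 = -640*7 = -4480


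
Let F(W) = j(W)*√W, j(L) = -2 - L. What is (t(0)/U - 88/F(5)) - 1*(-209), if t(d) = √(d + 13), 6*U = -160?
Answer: 209 - 3*√13/80 + 88*√5/35 ≈ 214.49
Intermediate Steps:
U = -80/3 (U = (⅙)*(-160) = -80/3 ≈ -26.667)
t(d) = √(13 + d)
F(W) = √W*(-2 - W) (F(W) = (-2 - W)*√W = √W*(-2 - W))
(t(0)/U - 88/F(5)) - 1*(-209) = (√(13 + 0)/(-80/3) - 88*√5/(5*(-2 - 1*5))) - 1*(-209) = (√13*(-3/80) - 88*√5/(5*(-2 - 5))) + 209 = (-3*√13/80 - 88*(-√5/35)) + 209 = (-3*√13/80 - (-88)*√5/35) + 209 = (-3*√13/80 + 88*√5/35) + 209 = 209 - 3*√13/80 + 88*√5/35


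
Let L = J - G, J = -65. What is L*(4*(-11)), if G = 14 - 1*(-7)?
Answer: 3784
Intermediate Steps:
G = 21 (G = 14 + 7 = 21)
L = -86 (L = -65 - 1*21 = -65 - 21 = -86)
L*(4*(-11)) = -344*(-11) = -86*(-44) = 3784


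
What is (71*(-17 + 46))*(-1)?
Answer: -2059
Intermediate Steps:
(71*(-17 + 46))*(-1) = (71*29)*(-1) = 2059*(-1) = -2059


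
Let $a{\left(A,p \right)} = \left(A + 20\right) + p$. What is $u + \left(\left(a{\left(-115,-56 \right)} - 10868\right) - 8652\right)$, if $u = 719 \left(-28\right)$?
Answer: $-39803$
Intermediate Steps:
$a{\left(A,p \right)} = 20 + A + p$ ($a{\left(A,p \right)} = \left(20 + A\right) + p = 20 + A + p$)
$u = -20132$
$u + \left(\left(a{\left(-115,-56 \right)} - 10868\right) - 8652\right) = -20132 - 19671 = -39803$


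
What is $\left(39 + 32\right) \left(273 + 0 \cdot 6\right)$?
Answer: $19383$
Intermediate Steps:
$\left(39 + 32\right) \left(273 + 0 \cdot 6\right) = 71 \left(273 + 0\right) = 71 \cdot 273 = 19383$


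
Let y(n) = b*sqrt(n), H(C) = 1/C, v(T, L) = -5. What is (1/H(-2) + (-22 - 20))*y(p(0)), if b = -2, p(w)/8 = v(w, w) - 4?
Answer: 528*I*sqrt(2) ≈ 746.71*I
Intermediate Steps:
p(w) = -72 (p(w) = 8*(-5 - 4) = 8*(-9) = -72)
y(n) = -2*sqrt(n)
(1/H(-2) + (-22 - 20))*y(p(0)) = (1/(1/(-2)) + (-22 - 20))*(-12*I*sqrt(2)) = (1/(-1/2) - 42)*(-12*I*sqrt(2)) = (-2 - 42)*(-12*I*sqrt(2)) = -(-528)*I*sqrt(2) = 528*I*sqrt(2)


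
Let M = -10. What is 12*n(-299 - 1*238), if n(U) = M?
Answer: -120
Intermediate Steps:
n(U) = -10
12*n(-299 - 1*238) = 12*(-10) = -120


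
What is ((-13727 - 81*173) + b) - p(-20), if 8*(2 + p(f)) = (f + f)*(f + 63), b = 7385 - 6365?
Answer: -26503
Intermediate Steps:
b = 1020
p(f) = -2 + f*(63 + f)/4 (p(f) = -2 + ((f + f)*(f + 63))/8 = -2 + ((2*f)*(63 + f))/8 = -2 + (2*f*(63 + f))/8 = -2 + f*(63 + f)/4)
((-13727 - 81*173) + b) - p(-20) = ((-13727 - 81*173) + 1020) - (-2 + (¼)*(-20)² + (63/4)*(-20)) = ((-13727 - 14013) + 1020) - (-2 + (¼)*400 - 315) = (-27740 + 1020) - (-2 + 100 - 315) = -26720 - 1*(-217) = -26720 + 217 = -26503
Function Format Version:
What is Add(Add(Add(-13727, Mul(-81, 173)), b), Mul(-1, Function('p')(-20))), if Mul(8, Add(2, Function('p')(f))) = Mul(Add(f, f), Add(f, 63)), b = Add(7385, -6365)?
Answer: -26503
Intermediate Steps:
b = 1020
Function('p')(f) = Add(-2, Mul(Rational(1, 4), f, Add(63, f))) (Function('p')(f) = Add(-2, Mul(Rational(1, 8), Mul(Add(f, f), Add(f, 63)))) = Add(-2, Mul(Rational(1, 8), Mul(Mul(2, f), Add(63, f)))) = Add(-2, Mul(Rational(1, 8), Mul(2, f, Add(63, f)))) = Add(-2, Mul(Rational(1, 4), f, Add(63, f))))
Add(Add(Add(-13727, Mul(-81, 173)), b), Mul(-1, Function('p')(-20))) = Add(Add(Add(-13727, Mul(-81, 173)), 1020), Mul(-1, Add(-2, Mul(Rational(1, 4), Pow(-20, 2)), Mul(Rational(63, 4), -20)))) = Add(Add(Add(-13727, -14013), 1020), Mul(-1, Add(-2, Mul(Rational(1, 4), 400), -315))) = Add(Add(-27740, 1020), Mul(-1, Add(-2, 100, -315))) = Add(-26720, Mul(-1, -217)) = Add(-26720, 217) = -26503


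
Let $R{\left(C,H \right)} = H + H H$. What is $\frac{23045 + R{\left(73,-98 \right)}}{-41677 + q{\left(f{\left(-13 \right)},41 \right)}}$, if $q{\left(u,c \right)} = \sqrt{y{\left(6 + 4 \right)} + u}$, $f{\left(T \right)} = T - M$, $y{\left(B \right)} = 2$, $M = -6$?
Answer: $- \frac{1356628027}{1736972334} - \frac{32551 i \sqrt{5}}{1736972334} \approx -0.78103 - 4.1904 \cdot 10^{-5} i$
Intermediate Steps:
$R{\left(C,H \right)} = H + H^{2}$
$f{\left(T \right)} = 6 + T$ ($f{\left(T \right)} = T - -6 = T + 6 = 6 + T$)
$q{\left(u,c \right)} = \sqrt{2 + u}$
$\frac{23045 + R{\left(73,-98 \right)}}{-41677 + q{\left(f{\left(-13 \right)},41 \right)}} = \frac{23045 - 98 \left(1 - 98\right)}{-41677 + \sqrt{2 + \left(6 - 13\right)}} = \frac{23045 - -9506}{-41677 + \sqrt{2 - 7}} = \frac{23045 + 9506}{-41677 + \sqrt{-5}} = \frac{32551}{-41677 + i \sqrt{5}}$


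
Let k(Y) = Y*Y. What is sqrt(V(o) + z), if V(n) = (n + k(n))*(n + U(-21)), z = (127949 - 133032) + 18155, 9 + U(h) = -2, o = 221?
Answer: 2*sqrt(2579023) ≈ 3211.9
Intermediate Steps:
U(h) = -11 (U(h) = -9 - 2 = -11)
z = 13072 (z = -5083 + 18155 = 13072)
k(Y) = Y**2
V(n) = (-11 + n)*(n + n**2) (V(n) = (n + n**2)*(n - 11) = (n + n**2)*(-11 + n) = (-11 + n)*(n + n**2))
sqrt(V(o) + z) = sqrt(221*(-11 + 221**2 - 10*221) + 13072) = sqrt(221*(-11 + 48841 - 2210) + 13072) = sqrt(221*46620 + 13072) = sqrt(10303020 + 13072) = sqrt(10316092) = 2*sqrt(2579023)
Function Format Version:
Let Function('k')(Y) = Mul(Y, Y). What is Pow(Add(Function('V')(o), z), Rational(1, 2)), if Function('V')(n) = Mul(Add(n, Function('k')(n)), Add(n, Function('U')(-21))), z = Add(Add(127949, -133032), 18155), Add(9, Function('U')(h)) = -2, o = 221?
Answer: Mul(2, Pow(2579023, Rational(1, 2))) ≈ 3211.9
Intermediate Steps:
Function('U')(h) = -11 (Function('U')(h) = Add(-9, -2) = -11)
z = 13072 (z = Add(-5083, 18155) = 13072)
Function('k')(Y) = Pow(Y, 2)
Function('V')(n) = Mul(Add(-11, n), Add(n, Pow(n, 2))) (Function('V')(n) = Mul(Add(n, Pow(n, 2)), Add(n, -11)) = Mul(Add(n, Pow(n, 2)), Add(-11, n)) = Mul(Add(-11, n), Add(n, Pow(n, 2))))
Pow(Add(Function('V')(o), z), Rational(1, 2)) = Pow(Add(Mul(221, Add(-11, Pow(221, 2), Mul(-10, 221))), 13072), Rational(1, 2)) = Pow(Add(Mul(221, Add(-11, 48841, -2210)), 13072), Rational(1, 2)) = Pow(Add(Mul(221, 46620), 13072), Rational(1, 2)) = Pow(Add(10303020, 13072), Rational(1, 2)) = Pow(10316092, Rational(1, 2)) = Mul(2, Pow(2579023, Rational(1, 2)))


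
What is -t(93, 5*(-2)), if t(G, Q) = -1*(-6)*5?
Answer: -30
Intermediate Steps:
t(G, Q) = 30 (t(G, Q) = 6*5 = 30)
-t(93, 5*(-2)) = -1*30 = -30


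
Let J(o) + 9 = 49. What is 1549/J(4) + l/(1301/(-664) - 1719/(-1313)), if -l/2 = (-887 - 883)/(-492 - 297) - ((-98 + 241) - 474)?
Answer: 6343703487519/5962704440 ≈ 1063.9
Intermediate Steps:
J(o) = 40 (J(o) = -9 + 49 = 40)
l = -175286/263 (l = -2*((-887 - 883)/(-492 - 297) - ((-98 + 241) - 474)) = -2*(-1770/(-789) - (143 - 474)) = -2*(-1770*(-1/789) - 1*(-331)) = -2*(590/263 + 331) = -2*87643/263 = -175286/263 ≈ -666.49)
1549/J(4) + l/(1301/(-664) - 1719/(-1313)) = 1549/40 - 175286/(263*(1301/(-664) - 1719/(-1313))) = 1549*(1/40) - 175286/(263*(1301*(-1/664) - 1719*(-1/1313))) = 1549/40 - 175286/(263*(-1301/664 + 1719/1313)) = 1549/40 - 175286/(263*(-566797/871832)) = 1549/40 - 175286/263*(-871832/566797) = 1549/40 + 152819943952/149067611 = 6343703487519/5962704440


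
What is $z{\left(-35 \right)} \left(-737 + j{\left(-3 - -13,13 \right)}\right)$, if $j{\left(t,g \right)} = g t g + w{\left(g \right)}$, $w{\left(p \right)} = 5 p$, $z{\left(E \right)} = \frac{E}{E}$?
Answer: $1018$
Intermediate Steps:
$z{\left(E \right)} = 1$
$j{\left(t,g \right)} = 5 g + t g^{2}$ ($j{\left(t,g \right)} = g t g + 5 g = t g^{2} + 5 g = 5 g + t g^{2}$)
$z{\left(-35 \right)} \left(-737 + j{\left(-3 - -13,13 \right)}\right) = 1 \left(-737 + 13 \left(5 + 13 \left(-3 - -13\right)\right)\right) = 1 \left(-737 + 13 \left(5 + 13 \left(-3 + 13\right)\right)\right) = 1 \left(-737 + 13 \left(5 + 13 \cdot 10\right)\right) = 1 \left(-737 + 13 \left(5 + 130\right)\right) = 1 \left(-737 + 13 \cdot 135\right) = 1 \left(-737 + 1755\right) = 1 \cdot 1018 = 1018$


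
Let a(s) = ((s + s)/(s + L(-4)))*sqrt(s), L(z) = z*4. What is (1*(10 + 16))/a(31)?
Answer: 195*sqrt(31)/961 ≈ 1.1298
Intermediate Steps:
L(z) = 4*z
a(s) = 2*s**(3/2)/(-16 + s) (a(s) = ((s + s)/(s + 4*(-4)))*sqrt(s) = ((2*s)/(s - 16))*sqrt(s) = ((2*s)/(-16 + s))*sqrt(s) = (2*s/(-16 + s))*sqrt(s) = 2*s**(3/2)/(-16 + s))
(1*(10 + 16))/a(31) = (1*(10 + 16))/((2*31**(3/2)/(-16 + 31))) = (1*26)/((2*(31*sqrt(31))/15)) = 26/((2*(31*sqrt(31))*(1/15))) = 26/((62*sqrt(31)/15)) = 26*(15*sqrt(31)/1922) = 195*sqrt(31)/961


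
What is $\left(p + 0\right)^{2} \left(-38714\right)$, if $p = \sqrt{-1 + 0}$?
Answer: $38714$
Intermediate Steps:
$p = i$ ($p = \sqrt{-1} = i \approx 1.0 i$)
$\left(p + 0\right)^{2} \left(-38714\right) = \left(i + 0\right)^{2} \left(-38714\right) = i^{2} \left(-38714\right) = \left(-1\right) \left(-38714\right) = 38714$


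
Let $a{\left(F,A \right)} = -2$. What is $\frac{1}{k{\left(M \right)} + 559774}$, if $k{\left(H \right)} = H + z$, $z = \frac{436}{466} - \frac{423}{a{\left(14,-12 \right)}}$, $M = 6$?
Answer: $\frac{466}{260956475} \approx 1.7857 \cdot 10^{-6}$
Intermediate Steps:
$z = \frac{98995}{466}$ ($z = \frac{436}{466} - \frac{423}{-2} = 436 \cdot \frac{1}{466} - - \frac{423}{2} = \frac{218}{233} + \frac{423}{2} = \frac{98995}{466} \approx 212.44$)
$k{\left(H \right)} = \frac{98995}{466} + H$ ($k{\left(H \right)} = H + \frac{98995}{466} = \frac{98995}{466} + H$)
$\frac{1}{k{\left(M \right)} + 559774} = \frac{1}{\left(\frac{98995}{466} + 6\right) + 559774} = \frac{1}{\frac{101791}{466} + 559774} = \frac{1}{\frac{260956475}{466}} = \frac{466}{260956475}$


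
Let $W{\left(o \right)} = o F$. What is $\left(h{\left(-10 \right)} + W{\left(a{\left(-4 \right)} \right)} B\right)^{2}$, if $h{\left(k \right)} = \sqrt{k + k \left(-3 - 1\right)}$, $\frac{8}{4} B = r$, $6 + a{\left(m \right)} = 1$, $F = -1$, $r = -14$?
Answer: $\left(35 - \sqrt{30}\right)^{2} \approx 871.59$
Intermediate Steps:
$a{\left(m \right)} = -5$ ($a{\left(m \right)} = -6 + 1 = -5$)
$B = -7$ ($B = \frac{1}{2} \left(-14\right) = -7$)
$h{\left(k \right)} = \sqrt{3} \sqrt{- k}$ ($h{\left(k \right)} = \sqrt{k + k \left(-4\right)} = \sqrt{k - 4 k} = \sqrt{- 3 k} = \sqrt{3} \sqrt{- k}$)
$W{\left(o \right)} = - o$ ($W{\left(o \right)} = o \left(-1\right) = - o$)
$\left(h{\left(-10 \right)} + W{\left(a{\left(-4 \right)} \right)} B\right)^{2} = \left(\sqrt{3} \sqrt{\left(-1\right) \left(-10\right)} + \left(-1\right) \left(-5\right) \left(-7\right)\right)^{2} = \left(\sqrt{3} \sqrt{10} + 5 \left(-7\right)\right)^{2} = \left(\sqrt{30} - 35\right)^{2} = \left(-35 + \sqrt{30}\right)^{2}$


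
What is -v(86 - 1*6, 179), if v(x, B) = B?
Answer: -179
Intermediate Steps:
-v(86 - 1*6, 179) = -1*179 = -179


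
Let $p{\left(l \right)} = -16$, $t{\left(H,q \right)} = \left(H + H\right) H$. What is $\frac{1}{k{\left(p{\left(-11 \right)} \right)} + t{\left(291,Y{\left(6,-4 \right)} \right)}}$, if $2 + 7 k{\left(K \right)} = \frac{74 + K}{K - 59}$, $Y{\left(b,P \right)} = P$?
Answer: $\frac{525}{88914842} \approx 5.9045 \cdot 10^{-6}$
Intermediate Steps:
$t{\left(H,q \right)} = 2 H^{2}$ ($t{\left(H,q \right)} = 2 H H = 2 H^{2}$)
$k{\left(K \right)} = - \frac{2}{7} + \frac{74 + K}{7 \left(-59 + K\right)}$ ($k{\left(K \right)} = - \frac{2}{7} + \frac{\left(74 + K\right) \frac{1}{K - 59}}{7} = - \frac{2}{7} + \frac{\left(74 + K\right) \frac{1}{-59 + K}}{7} = - \frac{2}{7} + \frac{\frac{1}{-59 + K} \left(74 + K\right)}{7} = - \frac{2}{7} + \frac{74 + K}{7 \left(-59 + K\right)}$)
$\frac{1}{k{\left(p{\left(-11 \right)} \right)} + t{\left(291,Y{\left(6,-4 \right)} \right)}} = \frac{1}{\frac{192 - -16}{7 \left(-59 - 16\right)} + 2 \cdot 291^{2}} = \frac{1}{\frac{192 + 16}{7 \left(-75\right)} + 2 \cdot 84681} = \frac{1}{\frac{1}{7} \left(- \frac{1}{75}\right) 208 + 169362} = \frac{1}{- \frac{208}{525} + 169362} = \frac{1}{\frac{88914842}{525}} = \frac{525}{88914842}$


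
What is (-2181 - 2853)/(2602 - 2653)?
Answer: 1678/17 ≈ 98.706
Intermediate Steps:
(-2181 - 2853)/(2602 - 2653) = -5034/(-51) = -5034*(-1/51) = 1678/17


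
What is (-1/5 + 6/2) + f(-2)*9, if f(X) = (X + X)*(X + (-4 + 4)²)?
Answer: 374/5 ≈ 74.800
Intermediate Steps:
f(X) = 2*X² (f(X) = (2*X)*(X + 0²) = (2*X)*(X + 0) = (2*X)*X = 2*X²)
(-1/5 + 6/2) + f(-2)*9 = (-1/5 + 6/2) + (2*(-2)²)*9 = (-1*⅕ + 6*(½)) + (2*4)*9 = (-⅕ + 3) + 8*9 = 14/5 + 72 = 374/5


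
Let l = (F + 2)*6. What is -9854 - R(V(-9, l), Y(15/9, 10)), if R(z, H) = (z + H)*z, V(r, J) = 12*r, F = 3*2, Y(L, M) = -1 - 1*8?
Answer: -22490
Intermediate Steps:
Y(L, M) = -9 (Y(L, M) = -1 - 8 = -9)
F = 6
l = 48 (l = (6 + 2)*6 = 8*6 = 48)
R(z, H) = z*(H + z) (R(z, H) = (H + z)*z = z*(H + z))
-9854 - R(V(-9, l), Y(15/9, 10)) = -9854 - 12*(-9)*(-9 + 12*(-9)) = -9854 - (-108)*(-9 - 108) = -9854 - (-108)*(-117) = -9854 - 1*12636 = -9854 - 12636 = -22490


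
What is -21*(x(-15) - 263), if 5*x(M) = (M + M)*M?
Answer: 3633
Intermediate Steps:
x(M) = 2*M**2/5 (x(M) = ((M + M)*M)/5 = ((2*M)*M)/5 = (2*M**2)/5 = 2*M**2/5)
-21*(x(-15) - 263) = -21*((2/5)*(-15)**2 - 263) = -21*((2/5)*225 - 263) = -21*(90 - 263) = -21*(-173) = 3633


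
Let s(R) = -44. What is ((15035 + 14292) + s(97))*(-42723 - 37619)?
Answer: -2352654786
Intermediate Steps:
((15035 + 14292) + s(97))*(-42723 - 37619) = ((15035 + 14292) - 44)*(-42723 - 37619) = (29327 - 44)*(-80342) = 29283*(-80342) = -2352654786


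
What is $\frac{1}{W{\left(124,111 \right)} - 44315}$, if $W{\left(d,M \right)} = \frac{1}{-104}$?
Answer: $- \frac{104}{4608761} \approx -2.2566 \cdot 10^{-5}$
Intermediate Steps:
$W{\left(d,M \right)} = - \frac{1}{104}$
$\frac{1}{W{\left(124,111 \right)} - 44315} = \frac{1}{- \frac{1}{104} - 44315} = \frac{1}{- \frac{4608761}{104}} = - \frac{104}{4608761}$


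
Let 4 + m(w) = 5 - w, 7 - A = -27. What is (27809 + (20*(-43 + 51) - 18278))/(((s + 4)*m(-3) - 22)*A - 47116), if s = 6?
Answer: -9691/46504 ≈ -0.20839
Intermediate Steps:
A = 34 (A = 7 - 1*(-27) = 7 + 27 = 34)
m(w) = 1 - w (m(w) = -4 + (5 - w) = 1 - w)
(27809 + (20*(-43 + 51) - 18278))/(((s + 4)*m(-3) - 22)*A - 47116) = (27809 + (20*(-43 + 51) - 18278))/(((6 + 4)*(1 - 1*(-3)) - 22)*34 - 47116) = (27809 + (20*8 - 18278))/((10*(1 + 3) - 22)*34 - 47116) = (27809 + (160 - 18278))/((10*4 - 22)*34 - 47116) = (27809 - 18118)/((40 - 22)*34 - 47116) = 9691/(18*34 - 47116) = 9691/(612 - 47116) = 9691/(-46504) = 9691*(-1/46504) = -9691/46504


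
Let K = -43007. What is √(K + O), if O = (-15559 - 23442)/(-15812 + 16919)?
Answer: 5*I*√234426930/369 ≈ 207.47*I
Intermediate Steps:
O = -39001/1107 ≈ -35.231
√(K + O) = √(-43007 - 39001/1107) = √(-47647750/1107) = 5*I*√234426930/369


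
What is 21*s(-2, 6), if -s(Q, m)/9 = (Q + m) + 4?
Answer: -1512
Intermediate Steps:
s(Q, m) = -36 - 9*Q - 9*m (s(Q, m) = -9*((Q + m) + 4) = -9*(4 + Q + m) = -36 - 9*Q - 9*m)
21*s(-2, 6) = 21*(-36 - 9*(-2) - 9*6) = 21*(-36 + 18 - 54) = 21*(-72) = -1512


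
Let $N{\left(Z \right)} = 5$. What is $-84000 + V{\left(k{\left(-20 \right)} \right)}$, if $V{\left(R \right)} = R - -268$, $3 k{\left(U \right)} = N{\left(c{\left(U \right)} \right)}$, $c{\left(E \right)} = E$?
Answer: $- \frac{251191}{3} \approx -83730.0$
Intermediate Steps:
$k{\left(U \right)} = \frac{5}{3}$ ($k{\left(U \right)} = \frac{1}{3} \cdot 5 = \frac{5}{3}$)
$V{\left(R \right)} = 268 + R$ ($V{\left(R \right)} = R + 268 = 268 + R$)
$-84000 + V{\left(k{\left(-20 \right)} \right)} = -84000 + \left(268 + \frac{5}{3}\right) = -84000 + \frac{809}{3} = - \frac{251191}{3}$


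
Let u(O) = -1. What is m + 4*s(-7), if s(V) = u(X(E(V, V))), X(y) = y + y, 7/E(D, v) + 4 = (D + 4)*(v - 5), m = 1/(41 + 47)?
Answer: -351/88 ≈ -3.9886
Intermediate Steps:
m = 1/88 ≈ 0.011364
E(D, v) = 7/(-4 + (-5 + v)*(4 + D)) (E(D, v) = 7/(-4 + (D + 4)*(v - 5)) = 7/(-4 + (4 + D)*(-5 + v)) = 7/(-4 + (-5 + v)*(4 + D)))
X(y) = 2*y
s(V) = -1
m + 4*s(-7) = 1/88 + 4*(-1) = 1/88 - 4 = -351/88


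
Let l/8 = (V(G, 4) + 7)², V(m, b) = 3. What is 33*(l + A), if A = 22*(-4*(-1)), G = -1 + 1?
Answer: 29304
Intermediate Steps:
G = 0
A = 88 (A = 22*4 = 88)
l = 800 (l = 8*(3 + 7)² = 8*10² = 8*100 = 800)
33*(l + A) = 33*(800 + 88) = 33*888 = 29304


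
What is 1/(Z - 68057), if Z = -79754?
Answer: -1/147811 ≈ -6.7654e-6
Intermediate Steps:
1/(Z - 68057) = 1/(-79754 - 68057) = 1/(-147811) = -1/147811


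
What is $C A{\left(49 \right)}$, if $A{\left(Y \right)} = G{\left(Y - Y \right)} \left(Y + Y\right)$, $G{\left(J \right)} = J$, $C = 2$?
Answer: $0$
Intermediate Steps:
$A{\left(Y \right)} = 0$ ($A{\left(Y \right)} = \left(Y - Y\right) \left(Y + Y\right) = 0 \cdot 2 Y = 0$)
$C A{\left(49 \right)} = 2 \cdot 0 = 0$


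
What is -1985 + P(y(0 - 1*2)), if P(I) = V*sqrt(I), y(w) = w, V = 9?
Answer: -1985 + 9*I*sqrt(2) ≈ -1985.0 + 12.728*I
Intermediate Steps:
P(I) = 9*sqrt(I)
-1985 + P(y(0 - 1*2)) = -1985 + 9*sqrt(0 - 1*2) = -1985 + 9*sqrt(0 - 2) = -1985 + 9*sqrt(-2) = -1985 + 9*(I*sqrt(2)) = -1985 + 9*I*sqrt(2)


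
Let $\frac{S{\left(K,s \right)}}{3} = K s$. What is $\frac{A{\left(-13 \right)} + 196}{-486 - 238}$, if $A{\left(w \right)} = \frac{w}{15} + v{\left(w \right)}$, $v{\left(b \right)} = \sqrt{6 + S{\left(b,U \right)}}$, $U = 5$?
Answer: $- \frac{2927}{10860} - \frac{3 i \sqrt{21}}{724} \approx -0.26952 - 0.018989 i$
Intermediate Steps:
$S{\left(K,s \right)} = 3 K s$
$v{\left(b \right)} = \sqrt{6 + 15 b}$ ($v{\left(b \right)} = \sqrt{6 + 3 b 5} = \sqrt{6 + 15 b}$)
$A{\left(w \right)} = \sqrt{6 + 15 w} + \frac{w}{15}$ ($A{\left(w \right)} = \frac{w}{15} + \sqrt{6 + 15 w} = \sqrt{6 + 15 w} + \frac{w}{15}$)
$\frac{A{\left(-13 \right)} + 196}{-486 - 238} = \frac{\left(\sqrt{6 + 15 \left(-13\right)} + \frac{1}{15} \left(-13\right)\right) + 196}{-486 - 238} = \frac{\left(\sqrt{6 - 195} - \frac{13}{15}\right) + 196}{-724} = \left(\left(\sqrt{-189} - \frac{13}{15}\right) + 196\right) \left(- \frac{1}{724}\right) = \left(\left(3 i \sqrt{21} - \frac{13}{15}\right) + 196\right) \left(- \frac{1}{724}\right) = \left(\left(- \frac{13}{15} + 3 i \sqrt{21}\right) + 196\right) \left(- \frac{1}{724}\right) = \left(\frac{2927}{15} + 3 i \sqrt{21}\right) \left(- \frac{1}{724}\right) = - \frac{2927}{10860} - \frac{3 i \sqrt{21}}{724}$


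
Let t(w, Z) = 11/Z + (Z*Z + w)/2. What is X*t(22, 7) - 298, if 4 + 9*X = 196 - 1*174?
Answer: -1567/7 ≈ -223.86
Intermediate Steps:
X = 2 (X = -4/9 + (196 - 1*174)/9 = -4/9 + (196 - 174)/9 = -4/9 + (⅑)*22 = -4/9 + 22/9 = 2)
t(w, Z) = w/2 + Z²/2 + 11/Z (t(w, Z) = 11/Z + (Z² + w)*(½) = 11/Z + (w + Z²)*(½) = 11/Z + (w/2 + Z²/2) = w/2 + Z²/2 + 11/Z)
X*t(22, 7) - 298 = 2*((½)*(22 + 7*(22 + 7²))/7) - 298 = 2*((½)*(⅐)*(22 + 7*(22 + 49))) - 298 = 2*((½)*(⅐)*(22 + 7*71)) - 298 = 2*((½)*(⅐)*(22 + 497)) - 298 = 2*((½)*(⅐)*519) - 298 = 2*(519/14) - 298 = 519/7 - 298 = -1567/7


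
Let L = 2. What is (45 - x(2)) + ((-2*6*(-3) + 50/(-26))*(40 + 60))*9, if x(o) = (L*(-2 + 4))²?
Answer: 399077/13 ≈ 30698.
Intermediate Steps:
x(o) = 16 (x(o) = (2*(-2 + 4))² = (2*2)² = 4² = 16)
(45 - x(2)) + ((-2*6*(-3) + 50/(-26))*(40 + 60))*9 = (45 - 1*16) + ((-2*6*(-3) + 50/(-26))*(40 + 60))*9 = (45 - 16) + ((-12*(-3) + 50*(-1/26))*100)*9 = 29 + ((36 - 25/13)*100)*9 = 29 + ((443/13)*100)*9 = 29 + (44300/13)*9 = 29 + 398700/13 = 399077/13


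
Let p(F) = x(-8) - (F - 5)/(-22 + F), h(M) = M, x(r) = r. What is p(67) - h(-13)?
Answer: 163/45 ≈ 3.6222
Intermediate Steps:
p(F) = -8 - (-5 + F)/(-22 + F) (p(F) = -8 - (F - 5)/(-22 + F) = -8 - (-5 + F)/(-22 + F))
p(67) - h(-13) = (181 - 9*67)/(-22 + 67) - 1*(-13) = (181 - 603)/45 + 13 = (1/45)*(-422) + 13 = -422/45 + 13 = 163/45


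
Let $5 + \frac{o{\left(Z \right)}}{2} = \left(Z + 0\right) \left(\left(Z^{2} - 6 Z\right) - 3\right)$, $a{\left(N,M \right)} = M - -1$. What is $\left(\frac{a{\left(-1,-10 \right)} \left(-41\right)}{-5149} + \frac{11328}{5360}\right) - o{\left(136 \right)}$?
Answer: $- \frac{8293618936733}{1724915} \approx -4.8081 \cdot 10^{6}$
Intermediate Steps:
$a{\left(N,M \right)} = 1 + M$ ($a{\left(N,M \right)} = M + 1 = 1 + M$)
$o{\left(Z \right)} = -10 + 2 Z \left(-3 + Z^{2} - 6 Z\right)$ ($o{\left(Z \right)} = -10 + 2 \left(Z + 0\right) \left(\left(Z^{2} - 6 Z\right) - 3\right) = -10 + 2 Z \left(-3 + Z^{2} - 6 Z\right)$)
$\left(\frac{a{\left(-1,-10 \right)} \left(-41\right)}{-5149} + \frac{11328}{5360}\right) - o{\left(136 \right)} = \left(\frac{\left(1 - 10\right) \left(-41\right)}{-5149} + \frac{11328}{5360}\right) - \left(-10 - 12 \cdot 136^{2} - 816 + 2 \cdot 136^{3}\right) = \left(\left(-9\right) \left(-41\right) \left(- \frac{1}{5149}\right) + 11328 \cdot \frac{1}{5360}\right) - \left(-10 - 221952 - 816 + 2 \cdot 2515456\right) = \left(369 \left(- \frac{1}{5149}\right) + \frac{708}{335}\right) - \left(-10 - 221952 - 816 + 5030912\right) = \left(- \frac{369}{5149} + \frac{708}{335}\right) - 4808134 = \frac{3521877}{1724915} - 4808134 = - \frac{8293618936733}{1724915}$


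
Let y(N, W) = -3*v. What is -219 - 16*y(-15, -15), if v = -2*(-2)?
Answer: -27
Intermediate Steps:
v = 4
y(N, W) = -12 (y(N, W) = -3*4 = -12)
-219 - 16*y(-15, -15) = -219 - 16*(-12) = -219 + 192 = -27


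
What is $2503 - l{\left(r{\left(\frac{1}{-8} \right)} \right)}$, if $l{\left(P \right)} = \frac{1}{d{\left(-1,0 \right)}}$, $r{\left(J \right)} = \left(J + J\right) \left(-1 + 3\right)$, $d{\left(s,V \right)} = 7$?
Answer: $\frac{17520}{7} \approx 2502.9$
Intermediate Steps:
$r{\left(J \right)} = 4 J$ ($r{\left(J \right)} = 2 J 2 = 4 J$)
$l{\left(P \right)} = \frac{1}{7}$
$2503 - l{\left(r{\left(\frac{1}{-8} \right)} \right)} = 2503 - \frac{1}{7} = \frac{17520}{7}$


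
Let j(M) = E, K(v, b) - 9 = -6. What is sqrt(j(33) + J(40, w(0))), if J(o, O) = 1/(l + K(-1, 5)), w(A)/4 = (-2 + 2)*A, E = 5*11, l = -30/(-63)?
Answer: 2*sqrt(73657)/73 ≈ 7.4356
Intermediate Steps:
K(v, b) = 3 (K(v, b) = 9 - 6 = 3)
l = 10/21 (l = -30*(-1/63) = 10/21 ≈ 0.47619)
E = 55
j(M) = 55
w(A) = 0 (w(A) = 4*((-2 + 2)*A) = 4*(0*A) = 4*0 = 0)
J(o, O) = 21/73 (J(o, O) = 1/(10/21 + 3) = 1/(73/21) = 21/73)
sqrt(j(33) + J(40, w(0))) = sqrt(55 + 21/73) = sqrt(4036/73) = 2*sqrt(73657)/73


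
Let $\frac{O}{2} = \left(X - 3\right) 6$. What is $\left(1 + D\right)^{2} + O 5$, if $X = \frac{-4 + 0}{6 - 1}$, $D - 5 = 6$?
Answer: $-84$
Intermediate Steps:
$D = 11$ ($D = 5 + 6 = 11$)
$X = - \frac{4}{5} \approx -0.8$
$O = - \frac{228}{5}$ ($O = 2 \left(- \frac{4}{5} - 3\right) 6 = 2 \left(\left(- \frac{19}{5}\right) 6\right) = 2 \left(- \frac{114}{5}\right) = - \frac{228}{5} \approx -45.6$)
$\left(1 + D\right)^{2} + O 5 = \left(1 + 11\right)^{2} - 228 = 12^{2} - 228 = 144 - 228 = -84$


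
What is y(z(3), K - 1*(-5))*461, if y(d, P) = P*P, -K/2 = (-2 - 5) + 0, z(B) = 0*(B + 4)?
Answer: 166421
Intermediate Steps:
z(B) = 0 (z(B) = 0*(4 + B) = 0)
K = 14 (K = -2*((-2 - 5) + 0) = -2*(-7 + 0) = -2*(-7) = 14)
y(d, P) = P²
y(z(3), K - 1*(-5))*461 = (14 - 1*(-5))²*461 = (14 + 5)²*461 = 19²*461 = 361*461 = 166421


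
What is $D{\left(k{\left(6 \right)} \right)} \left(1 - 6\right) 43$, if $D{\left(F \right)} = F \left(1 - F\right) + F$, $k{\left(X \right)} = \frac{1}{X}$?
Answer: $- \frac{2365}{36} \approx -65.694$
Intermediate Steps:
$D{\left(F \right)} = F + F \left(1 - F\right)$
$D{\left(k{\left(6 \right)} \right)} \left(1 - 6\right) 43 = \frac{2 - \frac{1}{6}}{6} \left(1 - 6\right) 43 = \frac{2 - \frac{1}{6}}{6} \left(-5\right) 43 = \frac{1}{6} \cdot \frac{11}{6} \left(-5\right) 43 = \frac{11}{36} \left(-5\right) 43 = \left(- \frac{55}{36}\right) 43 = - \frac{2365}{36}$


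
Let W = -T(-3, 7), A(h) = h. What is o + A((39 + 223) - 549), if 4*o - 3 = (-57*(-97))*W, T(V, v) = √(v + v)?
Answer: -1145/4 - 5529*√14/4 ≈ -5458.2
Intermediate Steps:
T(V, v) = √2*√v (T(V, v) = √(2*v) = √2*√v)
W = -√14 (W = -√2*√7 = -√14 ≈ -3.7417)
o = ¾ - 5529*√14/4 (o = ¾ + ((-57*(-97))*(-√14))/4 = ¾ + (5529*(-√14))/4 = ¾ + (-5529*√14)/4 = ¾ - 5529*√14/4 ≈ -5171.2)
o + A((39 + 223) - 549) = (¾ - 5529*√14/4) + ((39 + 223) - 549) = (¾ - 5529*√14/4) + (262 - 549) = (¾ - 5529*√14/4) - 287 = -1145/4 - 5529*√14/4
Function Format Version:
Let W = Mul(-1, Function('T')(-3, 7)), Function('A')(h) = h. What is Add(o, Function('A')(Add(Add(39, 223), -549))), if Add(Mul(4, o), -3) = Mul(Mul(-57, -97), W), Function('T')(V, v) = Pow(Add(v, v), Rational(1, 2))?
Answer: Add(Rational(-1145, 4), Mul(Rational(-5529, 4), Pow(14, Rational(1, 2)))) ≈ -5458.2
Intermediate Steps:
Function('T')(V, v) = Mul(Pow(2, Rational(1, 2)), Pow(v, Rational(1, 2))) (Function('T')(V, v) = Pow(Mul(2, v), Rational(1, 2)) = Mul(Pow(2, Rational(1, 2)), Pow(v, Rational(1, 2))))
W = Mul(-1, Pow(14, Rational(1, 2))) (W = Mul(-1, Mul(Pow(2, Rational(1, 2)), Pow(7, Rational(1, 2)))) = Mul(-1, Pow(14, Rational(1, 2))) ≈ -3.7417)
o = Add(Rational(3, 4), Mul(Rational(-5529, 4), Pow(14, Rational(1, 2)))) (o = Add(Rational(3, 4), Mul(Rational(1, 4), Mul(Mul(-57, -97), Mul(-1, Pow(14, Rational(1, 2)))))) = Add(Rational(3, 4), Mul(Rational(1, 4), Mul(5529, Mul(-1, Pow(14, Rational(1, 2)))))) = Add(Rational(3, 4), Mul(Rational(1, 4), Mul(-5529, Pow(14, Rational(1, 2))))) = Add(Rational(3, 4), Mul(Rational(-5529, 4), Pow(14, Rational(1, 2)))) ≈ -5171.2)
Add(o, Function('A')(Add(Add(39, 223), -549))) = Add(Add(Rational(3, 4), Mul(Rational(-5529, 4), Pow(14, Rational(1, 2)))), Add(Add(39, 223), -549)) = Add(Add(Rational(3, 4), Mul(Rational(-5529, 4), Pow(14, Rational(1, 2)))), Add(262, -549)) = Add(Add(Rational(3, 4), Mul(Rational(-5529, 4), Pow(14, Rational(1, 2)))), -287) = Add(Rational(-1145, 4), Mul(Rational(-5529, 4), Pow(14, Rational(1, 2))))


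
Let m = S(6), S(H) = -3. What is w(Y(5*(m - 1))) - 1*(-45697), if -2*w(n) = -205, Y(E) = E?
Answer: 91599/2 ≈ 45800.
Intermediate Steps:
m = -3
w(n) = 205/2 (w(n) = -½*(-205) = 205/2)
w(Y(5*(m - 1))) - 1*(-45697) = 205/2 - 1*(-45697) = 205/2 + 45697 = 91599/2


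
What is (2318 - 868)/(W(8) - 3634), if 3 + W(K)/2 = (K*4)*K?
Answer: -725/1564 ≈ -0.46355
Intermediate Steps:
W(K) = -6 + 8*K² (W(K) = -6 + 2*((K*4)*K) = -6 + 2*((4*K)*K) = -6 + 2*(4*K²) = -6 + 8*K²)
(2318 - 868)/(W(8) - 3634) = (2318 - 868)/((-6 + 8*8²) - 3634) = 1450/((-6 + 8*64) - 3634) = 1450/((-6 + 512) - 3634) = 1450/(506 - 3634) = 1450/(-3128) = 1450*(-1/3128) = -725/1564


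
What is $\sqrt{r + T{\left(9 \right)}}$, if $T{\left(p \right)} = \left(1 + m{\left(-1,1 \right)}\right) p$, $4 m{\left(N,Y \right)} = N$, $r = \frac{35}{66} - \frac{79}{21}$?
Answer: $\frac{\sqrt{750981}}{462} \approx 1.8757$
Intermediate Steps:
$r = - \frac{1493}{462}$ ($r = 35 \cdot \frac{1}{66} - \frac{79}{21} = \frac{35}{66} - \frac{79}{21} = - \frac{1493}{462} \approx -3.2316$)
$m{\left(N,Y \right)} = \frac{N}{4}$
$T{\left(p \right)} = \frac{3 p}{4}$ ($T{\left(p \right)} = \left(1 + \frac{1}{4} \left(-1\right)\right) p = \left(1 - \frac{1}{4}\right) p = \frac{3 p}{4}$)
$\sqrt{r + T{\left(9 \right)}} = \sqrt{- \frac{1493}{462} + \frac{3}{4} \cdot 9} = \sqrt{- \frac{1493}{462} + \frac{27}{4}} = \sqrt{\frac{3251}{924}} = \frac{\sqrt{750981}}{462}$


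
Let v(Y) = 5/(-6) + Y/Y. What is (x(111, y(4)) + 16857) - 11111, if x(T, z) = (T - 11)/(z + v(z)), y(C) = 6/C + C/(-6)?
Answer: 5846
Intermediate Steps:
v(Y) = ⅙ (v(Y) = 5*(-⅙) + 1 = -⅚ + 1 = ⅙)
y(C) = 6/C - C/6 (y(C) = 6/C + C*(-⅙) = 6/C - C/6)
x(T, z) = (-11 + T)/(⅙ + z) (x(T, z) = (T - 11)/(z + ⅙) = (-11 + T)/(⅙ + z))
(x(111, y(4)) + 16857) - 11111 = (6*(-11 + 111)/(1 + 6*(6/4 - ⅙*4)) + 16857) - 11111 = (6*100/(1 + 6*(6*(¼) - ⅔)) + 16857) - 11111 = (6*100/(1 + 6*(3/2 - ⅔)) + 16857) - 11111 = (6*100/(1 + 6*(⅚)) + 16857) - 11111 = (6*100/(1 + 5) + 16857) - 11111 = (6*100/6 + 16857) - 11111 = (6*(⅙)*100 + 16857) - 11111 = (100 + 16857) - 11111 = 16957 - 11111 = 5846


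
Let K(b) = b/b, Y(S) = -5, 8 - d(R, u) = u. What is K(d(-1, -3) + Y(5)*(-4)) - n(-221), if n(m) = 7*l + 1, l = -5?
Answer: 35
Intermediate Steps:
d(R, u) = 8 - u
K(b) = 1
n(m) = -34 (n(m) = 7*(-5) + 1 = -35 + 1 = -34)
K(d(-1, -3) + Y(5)*(-4)) - n(-221) = 1 - 1*(-34) = 1 + 34 = 35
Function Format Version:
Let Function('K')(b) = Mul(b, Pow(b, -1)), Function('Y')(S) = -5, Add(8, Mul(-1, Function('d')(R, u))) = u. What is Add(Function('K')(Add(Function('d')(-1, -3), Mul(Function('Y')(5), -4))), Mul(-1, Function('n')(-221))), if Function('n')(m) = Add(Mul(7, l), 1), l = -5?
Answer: 35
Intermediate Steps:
Function('d')(R, u) = Add(8, Mul(-1, u))
Function('K')(b) = 1
Function('n')(m) = -34 (Function('n')(m) = Add(Mul(7, -5), 1) = Add(-35, 1) = -34)
Add(Function('K')(Add(Function('d')(-1, -3), Mul(Function('Y')(5), -4))), Mul(-1, Function('n')(-221))) = Add(1, Mul(-1, -34)) = Add(1, 34) = 35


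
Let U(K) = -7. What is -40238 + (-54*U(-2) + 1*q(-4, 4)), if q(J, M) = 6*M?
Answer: -39836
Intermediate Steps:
-40238 + (-54*U(-2) + 1*q(-4, 4)) = -40238 + (-54*(-7) + 1*(6*4)) = -40238 + (378 + 1*24) = -40238 + (378 + 24) = -40238 + 402 = -39836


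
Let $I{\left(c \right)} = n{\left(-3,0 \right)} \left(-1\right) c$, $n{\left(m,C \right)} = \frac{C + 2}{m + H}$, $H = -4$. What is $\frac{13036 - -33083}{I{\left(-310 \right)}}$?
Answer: $- \frac{322833}{620} \approx -520.7$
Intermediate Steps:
$n{\left(m,C \right)} = \frac{2 + C}{-4 + m}$ ($n{\left(m,C \right)} = \frac{C + 2}{m - 4} = \frac{2 + C}{-4 + m}$)
$I{\left(c \right)} = \frac{2 c}{7}$ ($I{\left(c \right)} = \frac{2 + 0}{-4 - 3} \left(-1\right) c = \frac{1}{-7} \cdot 2 \left(-1\right) c = \left(- \frac{1}{7}\right) 2 \left(-1\right) c = \left(- \frac{2}{7}\right) \left(-1\right) c = \frac{2 c}{7}$)
$\frac{13036 - -33083}{I{\left(-310 \right)}} = \frac{13036 - -33083}{\frac{2}{7} \left(-310\right)} = \frac{13036 + 33083}{- \frac{620}{7}} = 46119 \left(- \frac{7}{620}\right) = - \frac{322833}{620}$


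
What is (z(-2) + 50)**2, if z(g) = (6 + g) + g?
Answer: 2704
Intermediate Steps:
z(g) = 6 + 2*g
(z(-2) + 50)**2 = ((6 + 2*(-2)) + 50)**2 = ((6 - 4) + 50)**2 = (2 + 50)**2 = 52**2 = 2704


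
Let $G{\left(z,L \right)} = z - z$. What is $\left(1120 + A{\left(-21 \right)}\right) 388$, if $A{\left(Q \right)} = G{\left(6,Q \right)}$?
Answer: $434560$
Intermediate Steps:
$G{\left(z,L \right)} = 0$
$A{\left(Q \right)} = 0$
$\left(1120 + A{\left(-21 \right)}\right) 388 = \left(1120 + 0\right) 388 = 1120 \cdot 388 = 434560$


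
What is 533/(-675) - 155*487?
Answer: -50952908/675 ≈ -75486.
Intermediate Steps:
533/(-675) - 155*487 = 533*(-1/675) - 75485 = -533/675 - 75485 = -50952908/675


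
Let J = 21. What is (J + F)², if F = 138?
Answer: 25281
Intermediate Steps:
(J + F)² = (21 + 138)² = 159² = 25281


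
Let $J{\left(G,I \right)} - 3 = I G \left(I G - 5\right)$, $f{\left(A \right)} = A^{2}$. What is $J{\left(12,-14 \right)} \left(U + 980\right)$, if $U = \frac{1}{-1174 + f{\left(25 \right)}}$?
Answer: $\frac{5212866091}{183} \approx 2.8486 \cdot 10^{7}$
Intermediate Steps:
$J{\left(G,I \right)} = 3 + G I \left(-5 + G I\right)$ ($J{\left(G,I \right)} = 3 + I G \left(I G - 5\right) = 3 + G I \left(G I - 5\right) = 3 + G I \left(-5 + G I\right)$)
$U = - \frac{1}{549}$ ($U = \frac{1}{-1174 + 25^{2}} = \frac{1}{-1174 + 625} = \frac{1}{-549} = - \frac{1}{549} \approx -0.0018215$)
$J{\left(12,-14 \right)} \left(U + 980\right) = \left(3 + 12^{2} \left(-14\right)^{2} - 60 \left(-14\right)\right) \left(- \frac{1}{549} + 980\right) = \left(3 + 144 \cdot 196 + 840\right) \frac{538019}{549} = \left(3 + 28224 + 840\right) \frac{538019}{549} = 29067 \cdot \frac{538019}{549} = \frac{5212866091}{183}$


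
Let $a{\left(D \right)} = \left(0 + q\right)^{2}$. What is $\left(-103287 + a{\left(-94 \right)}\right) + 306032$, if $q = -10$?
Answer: $202845$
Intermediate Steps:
$a{\left(D \right)} = 100$ ($a{\left(D \right)} = \left(0 - 10\right)^{2} = \left(-10\right)^{2} = 100$)
$\left(-103287 + a{\left(-94 \right)}\right) + 306032 = \left(-103287 + 100\right) + 306032 = -103187 + 306032 = 202845$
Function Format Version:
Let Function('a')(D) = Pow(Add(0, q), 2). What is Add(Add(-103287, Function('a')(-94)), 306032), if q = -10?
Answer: 202845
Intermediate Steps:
Function('a')(D) = 100 (Function('a')(D) = Pow(Add(0, -10), 2) = Pow(-10, 2) = 100)
Add(Add(-103287, Function('a')(-94)), 306032) = Add(Add(-103287, 100), 306032) = Add(-103187, 306032) = 202845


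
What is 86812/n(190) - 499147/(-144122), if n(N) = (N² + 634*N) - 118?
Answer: 374376339/93168322 ≈ 4.0183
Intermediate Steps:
n(N) = -118 + N² + 634*N
86812/n(190) - 499147/(-144122) = 86812/(-118 + 190² + 634*190) - 499147/(-144122) = 86812/(-118 + 36100 + 120460) - 499147*(-1/144122) = 86812/156442 + 45377/13102 = 86812*(1/156442) + 45377/13102 = 3946/7111 + 45377/13102 = 374376339/93168322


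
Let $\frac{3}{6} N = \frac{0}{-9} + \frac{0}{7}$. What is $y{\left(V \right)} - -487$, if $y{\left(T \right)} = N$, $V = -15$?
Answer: $487$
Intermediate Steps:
$N = 0$ ($N = 2 \left(\frac{0}{-9} + \frac{0}{7}\right) = 2 \left(0 \left(- \frac{1}{9}\right) + 0 \cdot \frac{1}{7}\right) = 2 \left(0 + 0\right) = 2 \cdot 0 = 0$)
$y{\left(T \right)} = 0$
$y{\left(V \right)} - -487 = 0 - -487 = 0 + 487 = 487$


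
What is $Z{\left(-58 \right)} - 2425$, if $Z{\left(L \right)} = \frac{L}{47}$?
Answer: $- \frac{114033}{47} \approx -2426.2$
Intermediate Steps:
$Z{\left(L \right)} = \frac{L}{47}$ ($Z{\left(L \right)} = L \frac{1}{47} = \frac{L}{47}$)
$Z{\left(-58 \right)} - 2425 = \frac{1}{47} \left(-58\right) - 2425 = - \frac{58}{47} - 2425 = - \frac{114033}{47}$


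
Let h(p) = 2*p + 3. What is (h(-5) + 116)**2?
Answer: 11881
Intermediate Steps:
h(p) = 3 + 2*p
(h(-5) + 116)**2 = ((3 + 2*(-5)) + 116)**2 = ((3 - 10) + 116)**2 = (-7 + 116)**2 = 109**2 = 11881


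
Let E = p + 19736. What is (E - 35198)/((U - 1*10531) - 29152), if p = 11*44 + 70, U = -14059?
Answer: 7454/26871 ≈ 0.27740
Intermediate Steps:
p = 554 (p = 484 + 70 = 554)
E = 20290 (E = 554 + 19736 = 20290)
(E - 35198)/((U - 1*10531) - 29152) = (20290 - 35198)/((-14059 - 1*10531) - 29152) = -14908/((-14059 - 10531) - 29152) = -14908/(-24590 - 29152) = -14908/(-53742) = -14908*(-1/53742) = 7454/26871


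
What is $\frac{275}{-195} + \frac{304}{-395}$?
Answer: $- \frac{33581}{15405} \approx -2.1799$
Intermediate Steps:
$\frac{275}{-195} + \frac{304}{-395} = 275 \left(- \frac{1}{195}\right) + 304 \left(- \frac{1}{395}\right) = - \frac{55}{39} - \frac{304}{395} = - \frac{33581}{15405}$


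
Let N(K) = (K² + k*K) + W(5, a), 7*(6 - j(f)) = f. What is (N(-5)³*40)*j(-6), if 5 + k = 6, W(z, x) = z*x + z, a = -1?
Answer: 15360000/7 ≈ 2.1943e+6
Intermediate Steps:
W(z, x) = z + x*z (W(z, x) = x*z + z = z + x*z)
k = 1 (k = -5 + 6 = 1)
j(f) = 6 - f/7
N(K) = K + K² (N(K) = (K² + 1*K) + 5*(1 - 1) = (K² + K) + 5*0 = (K + K²) + 0 = K + K²)
(N(-5)³*40)*j(-6) = ((-5*(1 - 5))³*40)*(6 - ⅐*(-6)) = ((-5*(-4))³*40)*(6 + 6/7) = (20³*40)*(48/7) = (8000*40)*(48/7) = 320000*(48/7) = 15360000/7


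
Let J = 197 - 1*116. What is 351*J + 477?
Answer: 28908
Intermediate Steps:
J = 81 (J = 197 - 116 = 81)
351*J + 477 = 351*81 + 477 = 28431 + 477 = 28908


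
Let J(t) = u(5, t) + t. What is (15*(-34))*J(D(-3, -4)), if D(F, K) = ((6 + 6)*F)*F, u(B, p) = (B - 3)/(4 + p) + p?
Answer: -3084735/28 ≈ -1.1017e+5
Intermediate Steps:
u(B, p) = p + (-3 + B)/(4 + p) (u(B, p) = (-3 + B)/(4 + p) + p = p + (-3 + B)/(4 + p))
D(F, K) = 12*F² (D(F, K) = (12*F)*F = 12*F²)
J(t) = t + (2 + t² + 4*t)/(4 + t) (J(t) = (-3 + 5 + t² + 4*t)/(4 + t) + t = (2 + t² + 4*t)/(4 + t) + t = t + (2 + t² + 4*t)/(4 + t))
(15*(-34))*J(D(-3, -4)) = (15*(-34))*(2*(1 + (12*(-3)²)² + 4*(12*(-3)²))/(4 + 12*(-3)²)) = -1020*(1 + (12*9)² + 4*(12*9))/(4 + 12*9) = -1020*(1 + 108² + 4*108)/(4 + 108) = -1020*(1 + 11664 + 432)/112 = -1020*12097/112 = -510*12097/56 = -3084735/28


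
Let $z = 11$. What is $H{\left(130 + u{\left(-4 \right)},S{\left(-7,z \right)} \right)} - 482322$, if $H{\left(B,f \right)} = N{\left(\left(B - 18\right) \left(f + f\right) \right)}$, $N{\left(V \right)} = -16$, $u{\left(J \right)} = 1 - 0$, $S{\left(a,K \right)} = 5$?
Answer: $-482338$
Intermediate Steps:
$u{\left(J \right)} = 1$ ($u{\left(J \right)} = 1 + 0 = 1$)
$H{\left(B,f \right)} = -16$
$H{\left(130 + u{\left(-4 \right)},S{\left(-7,z \right)} \right)} - 482322 = -16 - 482322 = -482338$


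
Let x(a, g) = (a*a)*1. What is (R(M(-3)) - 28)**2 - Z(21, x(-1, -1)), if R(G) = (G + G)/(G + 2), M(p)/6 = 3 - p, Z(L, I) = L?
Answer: 238435/361 ≈ 660.48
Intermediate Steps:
x(a, g) = a**2 (x(a, g) = a**2*1 = a**2)
M(p) = 18 - 6*p (M(p) = 6*(3 - p) = 18 - 6*p)
R(G) = 2*G/(2 + G) (R(G) = (2*G)/(2 + G) = 2*G/(2 + G))
(R(M(-3)) - 28)**2 - Z(21, x(-1, -1)) = (2*(18 - 6*(-3))/(2 + (18 - 6*(-3))) - 28)**2 - 1*21 = (2*(18 + 18)/(2 + (18 + 18)) - 28)**2 - 21 = (2*36/(2 + 36) - 28)**2 - 21 = (2*36/38 - 28)**2 - 21 = (2*36*(1/38) - 28)**2 - 21 = (36/19 - 28)**2 - 21 = (-496/19)**2 - 21 = 246016/361 - 21 = 238435/361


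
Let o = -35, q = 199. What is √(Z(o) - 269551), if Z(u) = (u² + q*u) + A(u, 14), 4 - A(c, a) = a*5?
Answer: I*√275357 ≈ 524.75*I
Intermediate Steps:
A(c, a) = 4 - 5*a (A(c, a) = 4 - a*5 = 4 - 5*a)
Z(u) = -66 + u² + 199*u (Z(u) = (u² + 199*u) + (4 - 5*14) = (u² + 199*u) + (4 - 70) = (u² + 199*u) - 66 = -66 + u² + 199*u)
√(Z(o) - 269551) = √((-66 + (-35)² + 199*(-35)) - 269551) = √((-66 + 1225 - 6965) - 269551) = √(-5806 - 269551) = √(-275357) = I*√275357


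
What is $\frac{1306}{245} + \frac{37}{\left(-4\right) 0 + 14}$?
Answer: $\frac{3907}{490} \approx 7.9735$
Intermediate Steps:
$\frac{1306}{245} + \frac{37}{\left(-4\right) 0 + 14} = 1306 \cdot \frac{1}{245} + \frac{37}{0 + 14} = \frac{1306}{245} + \frac{37}{14} = \frac{3907}{490}$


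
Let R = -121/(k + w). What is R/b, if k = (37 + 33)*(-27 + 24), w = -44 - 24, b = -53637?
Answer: -121/14911086 ≈ -8.1148e-6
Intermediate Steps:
w = -68
k = -210 (k = 70*(-3) = -210)
R = 121/278 (R = -121/(-210 - 68) = -121/(-278) = -1/278*(-121) = 121/278 ≈ 0.43525)
R/b = (121/278)/(-53637) = (121/278)*(-1/53637) = -121/14911086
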